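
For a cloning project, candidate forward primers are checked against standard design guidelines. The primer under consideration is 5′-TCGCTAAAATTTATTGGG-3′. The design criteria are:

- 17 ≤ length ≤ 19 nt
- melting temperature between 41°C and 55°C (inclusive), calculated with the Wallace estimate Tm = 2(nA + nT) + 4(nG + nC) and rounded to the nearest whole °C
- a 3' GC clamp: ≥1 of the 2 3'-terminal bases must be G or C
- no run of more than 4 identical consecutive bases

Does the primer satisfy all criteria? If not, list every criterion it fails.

Meets all criteria.

Base counts: A=5, T=7, G=4, C=2 (length 18).
length: length 18 ✓
Tm: Tm = 2·12 + 4·6 = 48°C ✓
GC clamp: 3' end GG has 2 G/C ✓
homopolymer run: longest run = 4 ✓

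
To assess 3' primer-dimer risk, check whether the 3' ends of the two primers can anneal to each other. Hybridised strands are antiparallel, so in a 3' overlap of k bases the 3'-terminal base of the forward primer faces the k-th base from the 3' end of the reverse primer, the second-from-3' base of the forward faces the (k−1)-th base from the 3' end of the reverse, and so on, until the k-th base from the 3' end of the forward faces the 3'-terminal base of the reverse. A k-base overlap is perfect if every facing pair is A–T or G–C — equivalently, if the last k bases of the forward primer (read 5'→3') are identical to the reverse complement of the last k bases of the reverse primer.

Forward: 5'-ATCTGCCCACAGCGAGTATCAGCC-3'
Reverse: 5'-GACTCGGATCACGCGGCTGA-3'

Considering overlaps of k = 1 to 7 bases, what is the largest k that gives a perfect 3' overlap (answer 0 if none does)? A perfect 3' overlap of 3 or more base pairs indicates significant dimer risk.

Last 7 bases (5'→3') — forward …ATCAGCC, reverse …CGGCTGA.
Reverse complement of the reverse primer's last 7 bases: TCAGCCG; its first k bases are the reverse complement of the reverse primer's last k bases, so a perfect k-base overlap needs the forward primer's last k bases to equal them.
Comparing (forward last k vs required): k=1: C vs T ✗; k=2: CC vs TC ✗; k=3: GCC vs TCA ✗; k=4: AGCC vs TCAG ✗; k=5: CAGCC vs TCAGC ✗; k=6: TCAGCC vs TCAGCC ✓; k=7: ATCAGCC vs TCAGCCG ✗.
Only k = 6 is perfect, so the longest perfect 3' overlap is 6.

Longest perfect overlap: 6 complementary base pairs; significant dimer risk (threshold 3).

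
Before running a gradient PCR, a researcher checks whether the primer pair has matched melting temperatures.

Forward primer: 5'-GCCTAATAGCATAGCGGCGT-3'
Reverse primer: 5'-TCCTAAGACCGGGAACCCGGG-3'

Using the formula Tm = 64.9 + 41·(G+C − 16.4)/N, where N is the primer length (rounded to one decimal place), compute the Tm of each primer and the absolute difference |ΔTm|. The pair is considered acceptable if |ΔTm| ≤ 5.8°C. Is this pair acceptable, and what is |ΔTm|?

Forward: G+C = 11, N = 20 → Tm = 64.9 + 41·(11 − 16.4)/20 = 53.8°C.
Reverse: G+C = 14, N = 21 → Tm = 64.9 + 41·(14 − 16.4)/21 = 60.2°C.
|ΔTm| = |53.8 − 60.2| = 6.4°C, > 5.8°C.

|ΔTm| = 6.4°C; the pair is not acceptable.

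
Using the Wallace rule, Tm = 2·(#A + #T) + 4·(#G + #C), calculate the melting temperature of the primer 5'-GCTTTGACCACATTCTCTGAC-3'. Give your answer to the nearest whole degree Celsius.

Base counts: A=4, T=7, G=3, C=7 (length 21).
Tm = 2·(4+7) + 4·(3+7) = 2·11 + 4·10 = 22 + 40 = 62°C.

62°C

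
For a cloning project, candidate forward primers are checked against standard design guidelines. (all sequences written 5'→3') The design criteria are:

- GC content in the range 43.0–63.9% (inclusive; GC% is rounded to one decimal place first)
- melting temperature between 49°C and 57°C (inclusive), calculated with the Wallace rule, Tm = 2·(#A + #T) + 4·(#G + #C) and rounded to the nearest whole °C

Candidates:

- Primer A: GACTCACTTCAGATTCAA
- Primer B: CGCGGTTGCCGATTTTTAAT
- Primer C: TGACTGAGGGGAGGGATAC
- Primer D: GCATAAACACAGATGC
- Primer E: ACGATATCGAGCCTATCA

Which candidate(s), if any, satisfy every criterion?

Primer E only.

Primer A (18 nt, A=6 T=5 G=2 C=5): GC 7/18 = 38.9%, outside 43.0–63.9% ✗; Tm = 2·11 + 4·7 = 50°C ✓ — fails.
Primer B (20 nt, A=3 T=8 G=5 C=4): GC 9/20 = 45.0% ✓; Tm = 2·11 + 4·9 = 58°C, outside 49–57°C ✗ — fails.
Primer C (19 nt, A=5 T=3 G=9 C=2): GC 11/19 = 57.9% ✓; Tm = 2·8 + 4·11 = 60°C, outside 49–57°C ✗ — fails.
Primer D (16 nt, A=7 T=2 G=3 C=4): GC 7/16 = 43.8% ✓; Tm = 2·9 + 4·7 = 46°C, outside 49–57°C ✗ — fails.
Primer E (18 nt, A=6 T=4 G=3 C=5): GC 8/18 = 44.4% ✓; Tm = 2·10 + 4·8 = 52°C ✓ — passes.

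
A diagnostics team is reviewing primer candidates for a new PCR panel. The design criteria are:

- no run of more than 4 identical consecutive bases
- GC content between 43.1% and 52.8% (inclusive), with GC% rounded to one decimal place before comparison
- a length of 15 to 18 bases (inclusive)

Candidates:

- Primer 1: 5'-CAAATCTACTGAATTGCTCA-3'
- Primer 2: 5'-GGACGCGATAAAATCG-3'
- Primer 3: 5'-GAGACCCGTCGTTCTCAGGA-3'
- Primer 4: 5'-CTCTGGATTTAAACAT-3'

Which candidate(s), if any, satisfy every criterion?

Primer 1 (20 nt, A=7 T=6 G=2 C=5): longest run = 3 ✓; GC 7/20 = 35.0%, outside 43.1–52.8% ✗; length 20, outside 15–18 ✗ — fails.
Primer 2 (16 nt, A=6 T=2 G=5 C=3): longest run = 4 ✓; GC 8/16 = 50.0% ✓; length 16 ✓ — passes.
Primer 3 (20 nt, A=4 T=4 G=6 C=6): longest run = 3 ✓; GC 12/20 = 60.0%, outside 43.1–52.8% ✗; length 20, outside 15–18 ✗ — fails.
Primer 4 (16 nt, A=5 T=6 G=2 C=3): longest run = 3 ✓; GC 5/16 = 31.3%, outside 43.1–52.8% ✗; length 16 ✓ — fails.

Primer 2 only.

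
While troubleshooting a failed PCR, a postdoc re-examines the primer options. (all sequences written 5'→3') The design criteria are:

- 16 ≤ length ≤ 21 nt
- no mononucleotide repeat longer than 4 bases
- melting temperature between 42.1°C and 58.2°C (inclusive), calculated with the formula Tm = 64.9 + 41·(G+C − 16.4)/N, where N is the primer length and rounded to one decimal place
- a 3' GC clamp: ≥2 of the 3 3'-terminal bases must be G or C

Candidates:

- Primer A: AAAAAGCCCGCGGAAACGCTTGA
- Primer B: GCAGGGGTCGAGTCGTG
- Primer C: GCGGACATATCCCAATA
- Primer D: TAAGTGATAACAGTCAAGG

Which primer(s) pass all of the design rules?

Primer A (23 nt, A=9 T=2 G=6 C=6): length 23, outside 16–21 ✗; longest run = 5, exceeds 4 ✗; Tm = 64.9 + 41·(12 − 16.4)/23 = 57.1°C ✓; 3' end TGA has 1 G/C, need ≥2 ✗ — fails.
Primer B (17 nt, A=2 T=3 G=9 C=3): length 17 ✓; longest run = 4 ✓; Tm = 64.9 + 41·(12 − 16.4)/17 = 54.3°C ✓; 3' end GTG has 2 G/C ✓ — passes.
Primer C (17 nt, A=6 T=3 G=3 C=5): length 17 ✓; longest run = 3 ✓; Tm = 64.9 + 41·(8 − 16.4)/17 = 44.6°C ✓; 3' end ATA has 0 G/C, need ≥2 ✗ — fails.
Primer D (19 nt, A=8 T=4 G=5 C=2): length 19 ✓; longest run = 2 ✓; Tm = 64.9 + 41·(7 − 16.4)/19 = 44.6°C ✓; 3' end AGG has 2 G/C ✓ — passes.

Primer B and Primer D.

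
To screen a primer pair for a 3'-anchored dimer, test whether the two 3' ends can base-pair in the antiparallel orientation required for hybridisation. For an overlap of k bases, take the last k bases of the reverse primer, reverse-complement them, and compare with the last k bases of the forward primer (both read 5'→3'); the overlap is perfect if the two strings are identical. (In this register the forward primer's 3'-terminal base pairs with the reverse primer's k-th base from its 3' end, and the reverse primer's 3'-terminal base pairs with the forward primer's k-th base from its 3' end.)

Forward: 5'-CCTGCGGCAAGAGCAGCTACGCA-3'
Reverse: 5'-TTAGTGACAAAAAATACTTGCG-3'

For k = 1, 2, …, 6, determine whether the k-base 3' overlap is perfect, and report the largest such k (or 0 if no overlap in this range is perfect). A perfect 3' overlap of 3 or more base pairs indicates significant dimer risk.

Longest perfect overlap: 4 complementary base pairs; significant dimer risk (threshold 3).

Last 6 bases (5'→3') — forward …TACGCA, reverse …CTTGCG.
Reverse complement of the reverse primer's last 6 bases: CGCAAG; its first k bases are the reverse complement of the reverse primer's last k bases, so a perfect k-base overlap needs the forward primer's last k bases to equal them.
Comparing (forward last k vs required): k=1: A vs C ✗; k=2: CA vs CG ✗; k=3: GCA vs CGC ✗; k=4: CGCA vs CGCA ✓; k=5: ACGCA vs CGCAA ✗; k=6: TACGCA vs CGCAAG ✗.
Only k = 4 is perfect, so the longest perfect 3' overlap is 4.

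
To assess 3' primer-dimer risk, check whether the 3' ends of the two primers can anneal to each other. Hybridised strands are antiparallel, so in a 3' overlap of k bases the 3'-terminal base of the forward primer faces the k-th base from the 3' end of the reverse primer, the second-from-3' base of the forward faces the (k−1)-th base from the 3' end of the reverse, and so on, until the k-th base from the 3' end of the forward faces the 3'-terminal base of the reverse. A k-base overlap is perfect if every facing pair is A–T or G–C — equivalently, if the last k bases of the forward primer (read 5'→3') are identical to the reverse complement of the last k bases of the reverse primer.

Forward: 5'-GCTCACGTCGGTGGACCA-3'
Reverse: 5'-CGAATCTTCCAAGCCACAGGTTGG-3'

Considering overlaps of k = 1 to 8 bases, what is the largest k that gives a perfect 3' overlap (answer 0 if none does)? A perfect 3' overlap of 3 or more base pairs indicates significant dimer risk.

Last 8 bases (5'→3') — forward …GTGGACCA, reverse …CAGGTTGG.
Reverse complement of the reverse primer's last 8 bases: CCAACCTG; its first k bases are the reverse complement of the reverse primer's last k bases, so a perfect k-base overlap needs the forward primer's last k bases to equal them.
Comparing (forward last k vs required): k=1: A vs C ✗; k=2: CA vs CC ✗; k=3: CCA vs CCA ✓; k=4: ACCA vs CCAA ✗; k=5: GACCA vs CCAAC ✗; k=6: GGACCA vs CCAACC ✗; k=7: TGGACCA vs CCAACCT ✗; k=8: GTGGACCA vs CCAACCTG ✗.
Only k = 3 is perfect, so the longest perfect 3' overlap is 3.

Longest perfect overlap: 3 complementary base pairs; significant dimer risk (threshold 3).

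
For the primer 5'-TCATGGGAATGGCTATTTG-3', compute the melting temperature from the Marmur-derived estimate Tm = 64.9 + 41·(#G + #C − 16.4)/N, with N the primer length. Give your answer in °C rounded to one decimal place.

Base counts: A=4, T=7, G=6, C=2; G+C = 8, N = 19.
Tm = 64.9 + 41·(8 − 16.4)/19 = 64.9 + -344.40/19 = 46.8°C.

46.8°C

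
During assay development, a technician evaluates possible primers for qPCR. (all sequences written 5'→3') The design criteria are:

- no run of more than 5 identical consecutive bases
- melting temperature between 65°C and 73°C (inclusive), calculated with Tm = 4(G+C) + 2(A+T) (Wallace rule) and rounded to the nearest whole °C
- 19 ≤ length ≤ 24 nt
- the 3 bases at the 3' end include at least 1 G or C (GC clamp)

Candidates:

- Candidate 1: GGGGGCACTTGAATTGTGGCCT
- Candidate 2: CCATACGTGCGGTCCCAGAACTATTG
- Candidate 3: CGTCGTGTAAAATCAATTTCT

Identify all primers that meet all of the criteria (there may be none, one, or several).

Candidate 1 only.

Candidate 1 (22 nt, A=3 T=6 G=9 C=4): longest run = 5 ✓; Tm = 2·9 + 4·13 = 70°C ✓; length 22 ✓; 3' end CCT has 2 G/C ✓ — passes.
Candidate 2 (26 nt, A=6 T=6 G=6 C=8): longest run = 3 ✓; Tm = 2·12 + 4·14 = 80°C, outside 65–73°C ✗; length 26, outside 19–24 ✗; 3' end TTG has 1 G/C ✓ — fails.
Candidate 3 (21 nt, A=6 T=8 G=3 C=4): longest run = 4 ✓; Tm = 2·14 + 4·7 = 56°C, outside 65–73°C ✗; length 21 ✓; 3' end TCT has 1 G/C ✓ — fails.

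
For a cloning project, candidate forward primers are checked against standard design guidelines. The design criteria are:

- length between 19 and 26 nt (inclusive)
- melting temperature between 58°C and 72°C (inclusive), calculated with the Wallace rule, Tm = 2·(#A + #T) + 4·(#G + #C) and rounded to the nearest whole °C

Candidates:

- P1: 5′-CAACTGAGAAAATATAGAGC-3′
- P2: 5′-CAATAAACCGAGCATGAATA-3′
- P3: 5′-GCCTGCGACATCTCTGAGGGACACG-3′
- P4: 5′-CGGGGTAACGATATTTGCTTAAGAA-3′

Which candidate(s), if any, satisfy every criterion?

P1 (20 nt, A=10 T=3 G=4 C=3): length 20 ✓; Tm = 2·13 + 4·7 = 54°C, outside 58–72°C ✗ — fails.
P2 (20 nt, A=10 T=3 G=3 C=4): length 20 ✓; Tm = 2·13 + 4·7 = 54°C, outside 58–72°C ✗ — fails.
P3 (25 nt, A=5 T=4 G=8 C=8): length 25 ✓; Tm = 2·9 + 4·16 = 82°C, outside 58–72°C ✗ — fails.
P4 (25 nt, A=8 T=7 G=7 C=3): length 25 ✓; Tm = 2·15 + 4·10 = 70°C ✓ — passes.

P4 only.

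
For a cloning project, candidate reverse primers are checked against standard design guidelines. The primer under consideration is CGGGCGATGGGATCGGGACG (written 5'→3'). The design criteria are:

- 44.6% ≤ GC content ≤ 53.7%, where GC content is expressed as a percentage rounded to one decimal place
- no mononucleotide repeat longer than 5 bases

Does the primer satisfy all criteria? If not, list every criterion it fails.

Fails: GC content.

Base counts: A=3, T=2, G=11, C=4 (length 20).
GC content: GC 15/20 = 75.0%, outside 44.6–53.7% ✗
homopolymer run: longest run = 3 ✓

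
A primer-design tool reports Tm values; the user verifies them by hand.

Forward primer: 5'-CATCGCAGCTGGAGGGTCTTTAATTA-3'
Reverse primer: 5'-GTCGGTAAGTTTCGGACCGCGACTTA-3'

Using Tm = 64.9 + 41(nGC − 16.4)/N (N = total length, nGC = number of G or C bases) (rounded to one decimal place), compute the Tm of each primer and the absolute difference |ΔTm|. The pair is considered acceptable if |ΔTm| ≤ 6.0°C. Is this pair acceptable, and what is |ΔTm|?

|ΔTm| = 3.1°C; the pair is acceptable.

Forward: G+C = 12, N = 26 → Tm = 64.9 + 41·(12 − 16.4)/26 = 58.0°C.
Reverse: G+C = 14, N = 26 → Tm = 64.9 + 41·(14 − 16.4)/26 = 61.1°C.
|ΔTm| = |58.0 − 61.1| = 3.1°C, ≤ 6.0°C.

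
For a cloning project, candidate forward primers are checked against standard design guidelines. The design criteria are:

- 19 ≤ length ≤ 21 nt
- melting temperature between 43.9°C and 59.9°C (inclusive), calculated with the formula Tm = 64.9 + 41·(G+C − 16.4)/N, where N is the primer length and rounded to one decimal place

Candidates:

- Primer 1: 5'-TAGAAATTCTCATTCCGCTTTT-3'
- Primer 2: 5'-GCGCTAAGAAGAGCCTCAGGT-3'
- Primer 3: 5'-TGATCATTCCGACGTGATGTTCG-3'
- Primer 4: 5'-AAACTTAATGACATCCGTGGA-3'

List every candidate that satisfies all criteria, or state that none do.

Primer 2 and Primer 4.

Primer 1 (22 nt, A=5 T=10 G=2 C=5): length 22, outside 19–21 ✗; Tm = 64.9 + 41·(7 − 16.4)/22 = 47.4°C ✓ — fails.
Primer 2 (21 nt, A=6 T=3 G=7 C=5): length 21 ✓; Tm = 64.9 + 41·(12 − 16.4)/21 = 56.3°C ✓ — passes.
Primer 3 (23 nt, A=4 T=8 G=6 C=5): length 23, outside 19–21 ✗; Tm = 64.9 + 41·(11 − 16.4)/23 = 55.3°C ✓ — fails.
Primer 4 (21 nt, A=8 T=5 G=4 C=4): length 21 ✓; Tm = 64.9 + 41·(8 − 16.4)/21 = 48.5°C ✓ — passes.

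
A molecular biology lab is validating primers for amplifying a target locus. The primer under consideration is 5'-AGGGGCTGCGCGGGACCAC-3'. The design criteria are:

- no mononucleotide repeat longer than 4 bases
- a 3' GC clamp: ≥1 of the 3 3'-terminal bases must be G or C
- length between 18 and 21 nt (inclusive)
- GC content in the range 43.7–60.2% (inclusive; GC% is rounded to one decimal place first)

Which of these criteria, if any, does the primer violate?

Fails: GC content.

Base counts: A=3, T=1, G=9, C=6 (length 19).
homopolymer run: longest run = 4 ✓
GC clamp: 3' end CAC has 2 G/C ✓
length: length 19 ✓
GC content: GC 15/19 = 78.9%, outside 43.7–60.2% ✗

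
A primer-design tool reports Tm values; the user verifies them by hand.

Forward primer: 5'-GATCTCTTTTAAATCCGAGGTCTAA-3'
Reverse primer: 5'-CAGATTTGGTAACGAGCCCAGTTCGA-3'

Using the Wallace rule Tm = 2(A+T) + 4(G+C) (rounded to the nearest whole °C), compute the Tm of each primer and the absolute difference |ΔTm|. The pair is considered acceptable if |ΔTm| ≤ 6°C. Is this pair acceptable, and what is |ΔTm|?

|ΔTm| = 10°C; the pair is not acceptable.

Forward: A=7 T=9 G=4 C=5 → Tm = 2·16 + 4·9 = 68°C.
Reverse: A=7 T=6 G=7 C=6 → Tm = 2·13 + 4·13 = 78°C.
|ΔTm| = |68 − 78| = 10°C, > 6°C.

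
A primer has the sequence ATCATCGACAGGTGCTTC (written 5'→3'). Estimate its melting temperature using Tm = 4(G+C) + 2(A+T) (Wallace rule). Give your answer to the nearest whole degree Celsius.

Base counts: A=4, T=5, G=4, C=5 (length 18).
Tm = 2·(4+5) + 4·(4+5) = 2·9 + 4·9 = 18 + 36 = 54°C.

54°C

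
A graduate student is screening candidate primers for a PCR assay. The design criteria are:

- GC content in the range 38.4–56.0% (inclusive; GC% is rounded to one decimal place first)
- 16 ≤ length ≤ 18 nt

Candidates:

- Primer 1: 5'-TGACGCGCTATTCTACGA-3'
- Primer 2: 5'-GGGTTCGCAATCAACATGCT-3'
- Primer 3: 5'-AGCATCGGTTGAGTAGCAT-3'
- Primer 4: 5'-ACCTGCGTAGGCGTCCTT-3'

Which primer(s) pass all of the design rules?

Primer 1 only.

Primer 1 (18 nt, A=4 T=5 G=4 C=5): GC 9/18 = 50.0% ✓; length 18 ✓ — passes.
Primer 2 (20 nt, A=5 T=5 G=5 C=5): GC 10/20 = 50.0% ✓; length 20, outside 16–18 ✗ — fails.
Primer 3 (19 nt, A=5 T=5 G=6 C=3): GC 9/19 = 47.4% ✓; length 19, outside 16–18 ✗ — fails.
Primer 4 (18 nt, A=2 T=5 G=5 C=6): GC 11/18 = 61.1%, outside 38.4–56.0% ✗; length 18 ✓ — fails.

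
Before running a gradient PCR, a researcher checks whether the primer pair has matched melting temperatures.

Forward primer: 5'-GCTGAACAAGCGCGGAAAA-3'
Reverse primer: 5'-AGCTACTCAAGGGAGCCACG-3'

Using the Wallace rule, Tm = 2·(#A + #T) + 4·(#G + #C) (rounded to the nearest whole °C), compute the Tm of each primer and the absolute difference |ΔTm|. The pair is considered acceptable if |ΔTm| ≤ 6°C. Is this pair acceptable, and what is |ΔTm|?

|ΔTm| = 6°C; the pair is acceptable.

Forward: A=8 T=1 G=6 C=4 → Tm = 2·9 + 4·10 = 58°C.
Reverse: A=6 T=2 G=6 C=6 → Tm = 2·8 + 4·12 = 64°C.
|ΔTm| = |58 − 64| = 6°C, ≤ 6°C.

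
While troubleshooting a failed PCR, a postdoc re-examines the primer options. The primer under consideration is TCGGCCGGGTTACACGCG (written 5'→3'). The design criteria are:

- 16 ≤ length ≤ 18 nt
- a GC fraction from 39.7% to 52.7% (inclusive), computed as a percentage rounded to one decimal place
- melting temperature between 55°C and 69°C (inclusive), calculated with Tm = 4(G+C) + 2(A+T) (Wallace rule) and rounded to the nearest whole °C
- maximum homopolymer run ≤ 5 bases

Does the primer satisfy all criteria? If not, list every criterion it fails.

Fails: GC content.

Base counts: A=2, T=3, G=7, C=6 (length 18).
length: length 18 ✓
GC content: GC 13/18 = 72.2%, outside 39.7–52.7% ✗
Tm: Tm = 2·5 + 4·13 = 62°C ✓
homopolymer run: longest run = 3 ✓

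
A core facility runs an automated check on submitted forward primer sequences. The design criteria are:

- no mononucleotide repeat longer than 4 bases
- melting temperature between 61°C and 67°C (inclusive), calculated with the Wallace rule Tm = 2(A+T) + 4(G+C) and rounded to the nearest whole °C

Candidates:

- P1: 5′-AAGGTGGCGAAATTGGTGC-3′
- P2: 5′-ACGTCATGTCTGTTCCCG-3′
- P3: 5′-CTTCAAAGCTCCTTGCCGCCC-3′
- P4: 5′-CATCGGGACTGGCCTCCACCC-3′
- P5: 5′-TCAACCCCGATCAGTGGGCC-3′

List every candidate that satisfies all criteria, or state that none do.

P1 (19 nt, A=5 T=4 G=8 C=2): longest run = 3 ✓; Tm = 2·9 + 4·10 = 58°C, outside 61–67°C ✗ — fails.
P2 (18 nt, A=2 T=6 G=4 C=6): longest run = 3 ✓; Tm = 2·8 + 4·10 = 56°C, outside 61–67°C ✗ — fails.
P3 (21 nt, A=3 T=5 G=3 C=10): longest run = 3 ✓; Tm = 2·8 + 4·13 = 68°C, outside 61–67°C ✗ — fails.
P4 (21 nt, A=3 T=3 G=5 C=10): longest run = 3 ✓; Tm = 2·6 + 4·15 = 72°C, outside 61–67°C ✗ — fails.
P5 (20 nt, A=4 T=3 G=5 C=8): longest run = 4 ✓; Tm = 2·7 + 4·13 = 66°C ✓ — passes.

P5 only.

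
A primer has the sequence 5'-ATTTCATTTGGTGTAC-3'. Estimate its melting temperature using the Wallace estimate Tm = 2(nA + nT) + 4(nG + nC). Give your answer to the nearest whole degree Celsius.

Base counts: A=3, T=8, G=3, C=2 (length 16).
Tm = 2·(3+8) + 4·(3+2) = 2·11 + 4·5 = 22 + 20 = 42°C.

42°C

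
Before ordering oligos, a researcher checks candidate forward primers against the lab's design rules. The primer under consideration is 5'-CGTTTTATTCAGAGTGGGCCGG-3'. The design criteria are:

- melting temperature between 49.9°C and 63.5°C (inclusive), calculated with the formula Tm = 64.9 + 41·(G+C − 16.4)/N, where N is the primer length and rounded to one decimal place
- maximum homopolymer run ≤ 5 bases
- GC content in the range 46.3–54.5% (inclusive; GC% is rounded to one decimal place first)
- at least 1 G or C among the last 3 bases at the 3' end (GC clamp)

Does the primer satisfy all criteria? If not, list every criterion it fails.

Meets all criteria.

Base counts: A=3, T=7, G=8, C=4 (length 22).
Tm: Tm = 64.9 + 41·(12 − 16.4)/22 = 56.7°C ✓
homopolymer run: longest run = 4 ✓
GC content: GC 12/22 = 54.5% ✓
GC clamp: 3' end CGG has 3 G/C ✓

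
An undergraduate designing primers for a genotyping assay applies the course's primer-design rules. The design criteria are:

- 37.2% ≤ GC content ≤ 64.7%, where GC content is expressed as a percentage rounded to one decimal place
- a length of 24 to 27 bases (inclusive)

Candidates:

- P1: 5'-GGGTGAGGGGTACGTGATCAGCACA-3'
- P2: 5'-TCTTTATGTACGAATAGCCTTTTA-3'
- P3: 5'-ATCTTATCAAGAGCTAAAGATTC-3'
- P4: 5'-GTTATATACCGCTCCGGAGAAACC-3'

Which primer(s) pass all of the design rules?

P1 (25 nt, A=6 T=4 G=11 C=4): GC 15/25 = 60.0% ✓; length 25 ✓ — passes.
P2 (24 nt, A=6 T=11 G=3 C=4): GC 7/24 = 29.2%, outside 37.2–64.7% ✗; length 24 ✓ — fails.
P3 (23 nt, A=9 T=7 G=3 C=4): GC 7/23 = 30.4%, outside 37.2–64.7% ✗; length 23, outside 24–27 ✗ — fails.
P4 (24 nt, A=7 T=5 G=5 C=7): GC 12/24 = 50.0% ✓; length 24 ✓ — passes.

P1 and P4.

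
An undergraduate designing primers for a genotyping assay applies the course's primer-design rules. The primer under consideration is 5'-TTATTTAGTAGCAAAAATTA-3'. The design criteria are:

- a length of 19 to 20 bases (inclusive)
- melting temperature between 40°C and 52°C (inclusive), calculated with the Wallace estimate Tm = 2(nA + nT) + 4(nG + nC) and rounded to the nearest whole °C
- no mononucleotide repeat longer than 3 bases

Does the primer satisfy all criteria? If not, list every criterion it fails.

Fails: homopolymer run.

Base counts: A=9, T=8, G=2, C=1 (length 20).
length: length 20 ✓
Tm: Tm = 2·17 + 4·3 = 46°C ✓
homopolymer run: longest run = 5, exceeds 3 ✗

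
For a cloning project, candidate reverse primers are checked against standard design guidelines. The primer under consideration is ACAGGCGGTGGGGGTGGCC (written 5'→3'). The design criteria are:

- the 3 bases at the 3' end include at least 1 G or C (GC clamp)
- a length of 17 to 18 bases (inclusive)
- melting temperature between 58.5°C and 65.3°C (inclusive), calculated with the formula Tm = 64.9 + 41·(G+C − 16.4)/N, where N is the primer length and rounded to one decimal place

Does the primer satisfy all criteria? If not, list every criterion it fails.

Base counts: A=2, T=2, G=11, C=4 (length 19).
GC clamp: 3' end GCC has 3 G/C ✓
length: length 19, outside 17–18 ✗
Tm: Tm = 64.9 + 41·(15 − 16.4)/19 = 61.9°C ✓

Fails: length.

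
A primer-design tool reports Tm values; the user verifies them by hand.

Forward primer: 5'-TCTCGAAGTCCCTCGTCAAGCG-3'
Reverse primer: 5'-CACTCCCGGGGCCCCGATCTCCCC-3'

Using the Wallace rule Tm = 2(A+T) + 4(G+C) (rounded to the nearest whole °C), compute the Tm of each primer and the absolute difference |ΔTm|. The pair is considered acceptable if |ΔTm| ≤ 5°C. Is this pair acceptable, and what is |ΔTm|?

Forward: A=4 T=5 G=5 C=8 → Tm = 2·9 + 4·13 = 70°C.
Reverse: A=2 T=3 G=5 C=14 → Tm = 2·5 + 4·19 = 86°C.
|ΔTm| = |70 − 86| = 16°C, > 5°C.

|ΔTm| = 16°C; the pair is not acceptable.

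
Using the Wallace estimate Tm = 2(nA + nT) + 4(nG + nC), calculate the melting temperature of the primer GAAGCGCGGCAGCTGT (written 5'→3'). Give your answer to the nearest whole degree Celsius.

Base counts: A=3, T=2, G=7, C=4 (length 16).
Tm = 2·(3+2) + 4·(7+4) = 2·5 + 4·11 = 10 + 44 = 54°C.

54°C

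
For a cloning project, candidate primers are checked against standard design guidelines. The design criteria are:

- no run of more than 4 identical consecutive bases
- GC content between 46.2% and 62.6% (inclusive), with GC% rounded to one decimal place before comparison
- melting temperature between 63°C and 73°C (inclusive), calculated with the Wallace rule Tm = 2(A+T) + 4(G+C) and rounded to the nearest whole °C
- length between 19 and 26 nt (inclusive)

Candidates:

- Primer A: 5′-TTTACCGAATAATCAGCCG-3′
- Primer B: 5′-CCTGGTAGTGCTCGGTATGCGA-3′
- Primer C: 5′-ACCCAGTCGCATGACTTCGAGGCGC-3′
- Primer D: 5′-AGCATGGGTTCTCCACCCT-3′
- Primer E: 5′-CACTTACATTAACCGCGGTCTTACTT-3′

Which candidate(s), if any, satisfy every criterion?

Primer A (19 nt, A=6 T=5 G=3 C=5): longest run = 3 ✓; GC 8/19 = 42.1%, outside 46.2–62.6% ✗; Tm = 2·11 + 4·8 = 54°C, outside 63–73°C ✗; length 19 ✓ — fails.
Primer B (22 nt, A=3 T=6 G=8 C=5): longest run = 2 ✓; GC 13/22 = 59.1% ✓; Tm = 2·9 + 4·13 = 70°C ✓; length 22 ✓ — passes.
Primer C (25 nt, A=5 T=4 G=7 C=9): longest run = 3 ✓; GC 16/25 = 64.0%, outside 46.2–62.6% ✗; Tm = 2·9 + 4·16 = 82°C, outside 63–73°C ✗; length 25 ✓ — fails.
Primer D (19 nt, A=3 T=5 G=4 C=7): longest run = 3 ✓; GC 11/19 = 57.9% ✓; Tm = 2·8 + 4·11 = 60°C, outside 63–73°C ✗; length 19 ✓ — fails.
Primer E (26 nt, A=6 T=9 G=3 C=8): longest run = 2 ✓; GC 11/26 = 42.3%, outside 46.2–62.6% ✗; Tm = 2·15 + 4·11 = 74°C, outside 63–73°C ✗; length 26 ✓ — fails.

Primer B only.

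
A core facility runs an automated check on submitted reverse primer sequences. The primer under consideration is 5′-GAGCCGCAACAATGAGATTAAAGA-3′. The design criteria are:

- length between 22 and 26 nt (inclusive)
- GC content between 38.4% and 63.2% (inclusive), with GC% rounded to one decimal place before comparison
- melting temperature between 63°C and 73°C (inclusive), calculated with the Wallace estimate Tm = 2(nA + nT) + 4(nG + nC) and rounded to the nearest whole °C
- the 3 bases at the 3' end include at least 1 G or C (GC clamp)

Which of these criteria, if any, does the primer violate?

Base counts: A=11, T=3, G=6, C=4 (length 24).
length: length 24 ✓
GC content: GC 10/24 = 41.7% ✓
Tm: Tm = 2·14 + 4·10 = 68°C ✓
GC clamp: 3' end AGA has 1 G/C ✓

Meets all criteria.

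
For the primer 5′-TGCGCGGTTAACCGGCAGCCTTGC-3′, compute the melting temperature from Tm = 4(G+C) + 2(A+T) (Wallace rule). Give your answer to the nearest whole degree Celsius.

80°C

Base counts: A=3, T=5, G=8, C=8 (length 24).
Tm = 2·(3+5) + 4·(8+8) = 2·8 + 4·16 = 16 + 64 = 80°C.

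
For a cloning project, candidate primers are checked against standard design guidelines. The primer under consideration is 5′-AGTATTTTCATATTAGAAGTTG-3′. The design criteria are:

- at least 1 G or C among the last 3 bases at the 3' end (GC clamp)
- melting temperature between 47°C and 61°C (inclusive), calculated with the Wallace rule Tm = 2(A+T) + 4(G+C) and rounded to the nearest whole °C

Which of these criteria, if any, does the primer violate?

Meets all criteria.

Base counts: A=7, T=10, G=4, C=1 (length 22).
GC clamp: 3' end TTG has 1 G/C ✓
Tm: Tm = 2·17 + 4·5 = 54°C ✓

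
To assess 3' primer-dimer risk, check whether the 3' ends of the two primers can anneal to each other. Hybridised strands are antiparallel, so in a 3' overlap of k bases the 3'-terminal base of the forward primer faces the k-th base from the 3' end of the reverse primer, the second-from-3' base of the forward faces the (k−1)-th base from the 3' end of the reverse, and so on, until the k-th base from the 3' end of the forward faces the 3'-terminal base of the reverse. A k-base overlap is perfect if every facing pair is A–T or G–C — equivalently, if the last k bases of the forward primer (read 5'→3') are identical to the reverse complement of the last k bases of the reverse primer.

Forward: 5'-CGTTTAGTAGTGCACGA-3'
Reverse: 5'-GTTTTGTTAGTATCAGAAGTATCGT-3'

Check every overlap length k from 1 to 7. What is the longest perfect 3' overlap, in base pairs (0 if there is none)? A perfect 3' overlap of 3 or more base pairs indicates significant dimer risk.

Longest perfect overlap: 4 complementary base pairs; significant dimer risk (threshold 3).

Last 7 bases (5'→3') — forward …TGCACGA, reverse …GTATCGT.
Reverse complement of the reverse primer's last 7 bases: ACGATAC; its first k bases are the reverse complement of the reverse primer's last k bases, so a perfect k-base overlap needs the forward primer's last k bases to equal them.
Comparing (forward last k vs required): k=1: A vs A ✓; k=2: GA vs AC ✗; k=3: CGA vs ACG ✗; k=4: ACGA vs ACGA ✓; k=5: CACGA vs ACGAT ✗; k=6: GCACGA vs ACGATA ✗; k=7: TGCACGA vs ACGATAC ✗.
Perfect overlaps at k = 1, 4; the largest is 4.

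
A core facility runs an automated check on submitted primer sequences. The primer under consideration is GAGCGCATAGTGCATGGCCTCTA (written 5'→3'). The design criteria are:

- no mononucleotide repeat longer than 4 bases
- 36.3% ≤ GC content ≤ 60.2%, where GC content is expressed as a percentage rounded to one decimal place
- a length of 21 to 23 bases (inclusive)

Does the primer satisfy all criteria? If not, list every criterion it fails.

Meets all criteria.

Base counts: A=5, T=5, G=7, C=6 (length 23).
homopolymer run: longest run = 2 ✓
GC content: GC 13/23 = 56.5% ✓
length: length 23 ✓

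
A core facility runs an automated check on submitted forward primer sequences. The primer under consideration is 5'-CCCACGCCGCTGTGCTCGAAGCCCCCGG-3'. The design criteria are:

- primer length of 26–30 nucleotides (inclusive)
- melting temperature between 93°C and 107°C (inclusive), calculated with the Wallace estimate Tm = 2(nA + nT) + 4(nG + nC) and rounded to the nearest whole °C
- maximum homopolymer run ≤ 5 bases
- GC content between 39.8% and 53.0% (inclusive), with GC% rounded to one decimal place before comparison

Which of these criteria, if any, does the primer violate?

Base counts: A=3, T=3, G=8, C=14 (length 28).
length: length 28 ✓
Tm: Tm = 2·6 + 4·22 = 100°C ✓
homopolymer run: longest run = 5 ✓
GC content: GC 22/28 = 78.6%, outside 39.8–53.0% ✗

Fails: GC content.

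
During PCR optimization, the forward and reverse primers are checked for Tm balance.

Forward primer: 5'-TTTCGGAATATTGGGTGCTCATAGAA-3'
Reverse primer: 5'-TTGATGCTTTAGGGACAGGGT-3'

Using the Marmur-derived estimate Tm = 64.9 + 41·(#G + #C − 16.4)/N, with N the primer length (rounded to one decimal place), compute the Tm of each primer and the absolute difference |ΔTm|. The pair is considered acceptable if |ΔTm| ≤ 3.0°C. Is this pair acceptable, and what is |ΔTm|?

|ΔTm| = 2.4°C; the pair is acceptable.

Forward: G+C = 10, N = 26 → Tm = 64.9 + 41·(10 − 16.4)/26 = 54.8°C.
Reverse: G+C = 10, N = 21 → Tm = 64.9 + 41·(10 − 16.4)/21 = 52.4°C.
|ΔTm| = |54.8 − 52.4| = 2.4°C, ≤ 3.0°C.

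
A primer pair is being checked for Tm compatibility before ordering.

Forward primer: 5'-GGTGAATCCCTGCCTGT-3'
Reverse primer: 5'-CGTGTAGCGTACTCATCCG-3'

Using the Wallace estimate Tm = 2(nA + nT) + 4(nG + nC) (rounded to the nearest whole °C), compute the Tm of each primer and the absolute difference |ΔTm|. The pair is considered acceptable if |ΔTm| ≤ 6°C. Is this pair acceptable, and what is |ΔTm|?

Forward: A=2 T=5 G=5 C=5 → Tm = 2·7 + 4·10 = 54°C.
Reverse: A=3 T=5 G=5 C=6 → Tm = 2·8 + 4·11 = 60°C.
|ΔTm| = |54 − 60| = 6°C, ≤ 6°C.

|ΔTm| = 6°C; the pair is acceptable.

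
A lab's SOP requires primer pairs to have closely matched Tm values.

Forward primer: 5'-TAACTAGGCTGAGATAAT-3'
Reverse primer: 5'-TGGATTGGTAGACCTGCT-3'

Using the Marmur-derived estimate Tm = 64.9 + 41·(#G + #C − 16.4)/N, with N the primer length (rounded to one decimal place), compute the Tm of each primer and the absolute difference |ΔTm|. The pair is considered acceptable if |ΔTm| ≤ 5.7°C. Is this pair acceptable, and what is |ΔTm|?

Forward: G+C = 6, N = 18 → Tm = 64.9 + 41·(6 − 16.4)/18 = 41.2°C.
Reverse: G+C = 9, N = 18 → Tm = 64.9 + 41·(9 − 16.4)/18 = 48.0°C.
|ΔTm| = |41.2 − 48.0| = 6.8°C, > 5.7°C.

|ΔTm| = 6.8°C; the pair is not acceptable.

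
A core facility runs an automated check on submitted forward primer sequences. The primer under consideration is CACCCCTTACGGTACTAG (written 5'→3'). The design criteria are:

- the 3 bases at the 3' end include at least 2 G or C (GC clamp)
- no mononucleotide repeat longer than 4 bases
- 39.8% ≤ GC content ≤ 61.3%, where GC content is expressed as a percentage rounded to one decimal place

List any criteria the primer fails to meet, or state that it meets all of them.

Fails: GC clamp.

Base counts: A=4, T=4, G=3, C=7 (length 18).
GC clamp: 3' end TAG has 1 G/C, need ≥2 ✗
homopolymer run: longest run = 4 ✓
GC content: GC 10/18 = 55.6% ✓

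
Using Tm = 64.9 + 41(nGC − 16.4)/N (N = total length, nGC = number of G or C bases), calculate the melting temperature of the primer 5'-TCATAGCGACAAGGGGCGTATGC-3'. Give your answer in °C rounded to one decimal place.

Base counts: A=6, T=4, G=8, C=5; G+C = 13, N = 23.
Tm = 64.9 + 41·(13 − 16.4)/23 = 64.9 + -139.40/23 = 58.8°C.

58.8°C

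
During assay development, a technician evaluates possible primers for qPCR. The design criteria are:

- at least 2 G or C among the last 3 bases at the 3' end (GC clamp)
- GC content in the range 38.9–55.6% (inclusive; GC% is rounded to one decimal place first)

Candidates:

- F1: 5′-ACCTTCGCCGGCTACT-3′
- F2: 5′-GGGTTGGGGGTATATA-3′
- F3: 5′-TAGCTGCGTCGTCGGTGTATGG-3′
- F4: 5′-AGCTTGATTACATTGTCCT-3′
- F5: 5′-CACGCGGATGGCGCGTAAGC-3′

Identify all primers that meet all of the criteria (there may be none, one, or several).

None of the candidates satisfy all criteria.

F1 (16 nt, A=2 T=4 G=3 C=7): 3' end ACT has 1 G/C, need ≥2 ✗; GC 10/16 = 62.5%, outside 38.9–55.6% ✗ — fails.
F2 (16 nt, A=3 T=5 G=8 C=0): 3' end ATA has 0 G/C, need ≥2 ✗; GC 8/16 = 50.0% ✓ — fails.
F3 (22 nt, A=2 T=7 G=9 C=4): 3' end TGG has 2 G/C ✓; GC 13/22 = 59.1%, outside 38.9–55.6% ✗ — fails.
F4 (19 nt, A=4 T=8 G=3 C=4): 3' end CCT has 2 G/C ✓; GC 7/19 = 36.8%, outside 38.9–55.6% ✗ — fails.
F5 (20 nt, A=4 T=2 G=8 C=6): 3' end AGC has 2 G/C ✓; GC 14/20 = 70.0%, outside 38.9–55.6% ✗ — fails.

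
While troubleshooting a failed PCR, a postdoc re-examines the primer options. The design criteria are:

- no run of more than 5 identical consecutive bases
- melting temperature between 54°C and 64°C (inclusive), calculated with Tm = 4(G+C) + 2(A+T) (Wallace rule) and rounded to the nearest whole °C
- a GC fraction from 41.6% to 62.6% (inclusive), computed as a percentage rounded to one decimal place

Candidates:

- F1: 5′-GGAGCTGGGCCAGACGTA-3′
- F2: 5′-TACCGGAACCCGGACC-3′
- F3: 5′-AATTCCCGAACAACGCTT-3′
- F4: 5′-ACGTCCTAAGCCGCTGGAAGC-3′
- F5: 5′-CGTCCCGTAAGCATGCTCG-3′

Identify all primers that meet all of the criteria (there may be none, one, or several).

None of the candidates satisfy all criteria.

F1 (18 nt, A=4 T=2 G=8 C=4): longest run = 3 ✓; Tm = 2·6 + 4·12 = 60°C ✓; GC 12/18 = 66.7%, outside 41.6–62.6% ✗ — fails.
F2 (16 nt, A=4 T=1 G=4 C=7): longest run = 3 ✓; Tm = 2·5 + 4·11 = 54°C ✓; GC 11/16 = 68.8%, outside 41.6–62.6% ✗ — fails.
F3 (18 nt, A=6 T=4 G=2 C=6): longest run = 3 ✓; Tm = 2·10 + 4·8 = 52°C, outside 54–64°C ✗; GC 8/18 = 44.4% ✓ — fails.
F4 (21 nt, A=5 T=3 G=6 C=7): longest run = 2 ✓; Tm = 2·8 + 4·13 = 68°C, outside 54–64°C ✗; GC 13/21 = 61.9% ✓ — fails.
F5 (19 nt, A=3 T=4 G=5 C=7): longest run = 3 ✓; Tm = 2·7 + 4·12 = 62°C ✓; GC 12/19 = 63.2%, outside 41.6–62.6% ✗ — fails.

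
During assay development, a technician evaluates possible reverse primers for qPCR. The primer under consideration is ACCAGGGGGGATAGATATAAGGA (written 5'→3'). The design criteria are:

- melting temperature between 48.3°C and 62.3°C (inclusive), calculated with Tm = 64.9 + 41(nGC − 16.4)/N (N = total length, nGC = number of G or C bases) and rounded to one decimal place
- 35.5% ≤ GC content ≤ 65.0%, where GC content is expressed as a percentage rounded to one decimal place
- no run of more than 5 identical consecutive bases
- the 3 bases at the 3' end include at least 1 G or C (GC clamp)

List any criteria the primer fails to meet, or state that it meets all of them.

Fails: homopolymer run.

Base counts: A=9, T=3, G=9, C=2 (length 23).
Tm: Tm = 64.9 + 41·(11 − 16.4)/23 = 55.3°C ✓
GC content: GC 11/23 = 47.8% ✓
homopolymer run: longest run = 6, exceeds 5 ✗
GC clamp: 3' end GGA has 2 G/C ✓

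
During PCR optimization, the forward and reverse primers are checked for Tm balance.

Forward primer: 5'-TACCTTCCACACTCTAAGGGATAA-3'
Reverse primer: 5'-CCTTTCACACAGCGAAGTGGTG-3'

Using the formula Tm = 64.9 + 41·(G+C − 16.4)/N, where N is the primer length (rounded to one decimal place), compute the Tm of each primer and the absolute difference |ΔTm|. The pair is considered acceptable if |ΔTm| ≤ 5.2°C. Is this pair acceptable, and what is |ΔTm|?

Forward: G+C = 10, N = 24 → Tm = 64.9 + 41·(10 − 16.4)/24 = 54.0°C.
Reverse: G+C = 12, N = 22 → Tm = 64.9 + 41·(12 − 16.4)/22 = 56.7°C.
|ΔTm| = |54.0 − 56.7| = 2.7°C, ≤ 5.2°C.

|ΔTm| = 2.7°C; the pair is acceptable.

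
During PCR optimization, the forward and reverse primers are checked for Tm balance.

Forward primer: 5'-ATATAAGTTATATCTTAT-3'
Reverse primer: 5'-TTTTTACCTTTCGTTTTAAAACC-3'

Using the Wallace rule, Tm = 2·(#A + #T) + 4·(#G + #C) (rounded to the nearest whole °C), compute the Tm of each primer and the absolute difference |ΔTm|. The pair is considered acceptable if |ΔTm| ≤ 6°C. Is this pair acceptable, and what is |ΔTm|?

Forward: A=7 T=9 G=1 C=1 → Tm = 2·16 + 4·2 = 40°C.
Reverse: A=5 T=12 G=1 C=5 → Tm = 2·17 + 4·6 = 58°C.
|ΔTm| = |40 − 58| = 18°C, > 6°C.

|ΔTm| = 18°C; the pair is not acceptable.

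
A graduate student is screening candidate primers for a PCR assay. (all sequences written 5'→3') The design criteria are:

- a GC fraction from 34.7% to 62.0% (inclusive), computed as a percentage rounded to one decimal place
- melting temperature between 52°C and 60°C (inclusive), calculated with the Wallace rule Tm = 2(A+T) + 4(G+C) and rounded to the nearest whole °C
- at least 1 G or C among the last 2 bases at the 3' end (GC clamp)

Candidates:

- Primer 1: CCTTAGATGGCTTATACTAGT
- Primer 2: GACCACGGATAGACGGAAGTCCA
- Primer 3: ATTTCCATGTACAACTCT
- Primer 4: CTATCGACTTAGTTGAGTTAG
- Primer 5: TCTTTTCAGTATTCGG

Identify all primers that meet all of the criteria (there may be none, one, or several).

Primer 1 (21 nt, A=5 T=8 G=4 C=4): GC 8/21 = 38.1% ✓; Tm = 2·13 + 4·8 = 58°C ✓; 3' end GT has 1 G/C ✓ — passes.
Primer 2 (23 nt, A=8 T=2 G=7 C=6): GC 13/23 = 56.5% ✓; Tm = 2·10 + 4·13 = 72°C, outside 52–60°C ✗; 3' end CA has 1 G/C ✓ — fails.
Primer 3 (18 nt, A=5 T=7 G=1 C=5): GC 6/18 = 33.3%, outside 34.7–62.0% ✗; Tm = 2·12 + 4·6 = 48°C, outside 52–60°C ✗; 3' end CT has 1 G/C ✓ — fails.
Primer 4 (21 nt, A=5 T=8 G=5 C=3): GC 8/21 = 38.1% ✓; Tm = 2·13 + 4·8 = 58°C ✓; 3' end AG has 1 G/C ✓ — passes.
Primer 5 (16 nt, A=2 T=8 G=3 C=3): GC 6/16 = 37.5% ✓; Tm = 2·10 + 4·6 = 44°C, outside 52–60°C ✗; 3' end GG has 2 G/C ✓ — fails.

Primer 1 and Primer 4.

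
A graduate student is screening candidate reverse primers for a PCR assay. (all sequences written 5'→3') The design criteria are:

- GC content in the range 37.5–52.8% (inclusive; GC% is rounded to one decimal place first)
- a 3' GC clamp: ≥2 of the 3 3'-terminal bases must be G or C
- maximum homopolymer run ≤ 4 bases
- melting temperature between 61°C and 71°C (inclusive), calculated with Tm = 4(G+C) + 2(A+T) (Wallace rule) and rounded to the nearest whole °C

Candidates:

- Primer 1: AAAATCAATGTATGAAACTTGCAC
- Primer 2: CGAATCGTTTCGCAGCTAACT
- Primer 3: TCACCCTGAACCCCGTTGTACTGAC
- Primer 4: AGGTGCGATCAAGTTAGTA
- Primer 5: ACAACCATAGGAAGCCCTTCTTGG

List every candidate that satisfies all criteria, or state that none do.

None of the candidates satisfy all criteria.

Primer 1 (24 nt, A=11 T=6 G=3 C=4): GC 7/24 = 29.2%, outside 37.5–52.8% ✗; 3' end CAC has 2 G/C ✓; longest run = 4 ✓; Tm = 2·17 + 4·7 = 62°C ✓ — fails.
Primer 2 (21 nt, A=5 T=6 G=4 C=6): GC 10/21 = 47.6% ✓; 3' end ACT has 1 G/C, need ≥2 ✗; longest run = 3 ✓; Tm = 2·11 + 4·10 = 62°C ✓ — fails.
Primer 3 (25 nt, A=5 T=6 G=4 C=10): GC 14/25 = 56.0%, outside 37.5–52.8% ✗; 3' end GAC has 2 G/C ✓; longest run = 4 ✓; Tm = 2·11 + 4·14 = 78°C, outside 61–71°C ✗ — fails.
Primer 4 (19 nt, A=6 T=5 G=6 C=2): GC 8/19 = 42.1% ✓; 3' end GTA has 1 G/C, need ≥2 ✗; longest run = 2 ✓; Tm = 2·11 + 4·8 = 54°C, outside 61–71°C ✗ — fails.
Primer 5 (24 nt, A=7 T=5 G=5 C=7): GC 12/24 = 50.0% ✓; 3' end TGG has 2 G/C ✓; longest run = 3 ✓; Tm = 2·12 + 4·12 = 72°C, outside 61–71°C ✗ — fails.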